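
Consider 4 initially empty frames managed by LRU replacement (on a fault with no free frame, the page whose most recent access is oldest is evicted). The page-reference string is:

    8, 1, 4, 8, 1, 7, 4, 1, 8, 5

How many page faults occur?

5

8: fault, frames [8]
1: fault, frames [8, 1]
4: fault, frames [8, 1, 4]
8: hit
1: hit
7: fault, frames [4, 8, 1, 7]
4: hit
1: hit
8: hit
5: fault, evict 7, frames [4, 1, 8, 5]
Page faults: 5.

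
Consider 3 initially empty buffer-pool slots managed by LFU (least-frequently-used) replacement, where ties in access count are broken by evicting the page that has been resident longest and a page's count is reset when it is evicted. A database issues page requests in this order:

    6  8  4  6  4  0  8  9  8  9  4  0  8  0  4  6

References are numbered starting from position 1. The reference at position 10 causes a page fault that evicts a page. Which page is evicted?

8

pos 1: 6: miss, frames [6]
pos 2: 8: miss, frames [6, 8]
pos 3: 4: miss, frames [6, 8, 4]
pos 4: 6: hit
pos 5: 4: hit
pos 6: 0: miss, evict 8, frames [6, 4, 0]
pos 7: 8: miss, evict 0, frames [6, 4, 8]
pos 8: 9: miss, evict 8, frames [6, 4, 9]
pos 9: 8: miss, evict 9, frames [6, 4, 8]
pos 10: 9: miss, evict 8, frames [6, 4, 9]
At position 10, page 8 is evicted.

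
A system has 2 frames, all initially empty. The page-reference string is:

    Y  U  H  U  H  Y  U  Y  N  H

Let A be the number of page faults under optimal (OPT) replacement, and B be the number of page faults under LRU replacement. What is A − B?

-1

Under OPT: F F F . . F . . F F → 6 faults.
Under LRU: F F F . . F F . F F → 7 faults.
A − B = 6 − 7 = -1.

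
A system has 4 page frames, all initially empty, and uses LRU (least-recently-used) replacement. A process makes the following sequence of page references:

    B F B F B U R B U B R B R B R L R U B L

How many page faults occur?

B → fault, frames (B)
F → fault, frames (B F)
B → hit
F → hit
B → hit
U → fault, frames (F B U)
R → fault, frames (F B U R)
B → hit
U → hit
B → hit
R → hit
B → hit
R → hit
B → hit
R → hit
L → fault, evict F, frames (U B R L)
R → hit
U → hit
B → hit
L → hit
Page faults: 5.

5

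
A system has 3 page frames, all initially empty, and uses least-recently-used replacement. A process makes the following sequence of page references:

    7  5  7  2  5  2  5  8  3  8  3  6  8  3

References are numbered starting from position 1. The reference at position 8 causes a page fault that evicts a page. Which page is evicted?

7

pos 1: 7 -> miss, frames {7}
pos 2: 5 -> miss, frames {7,5}
pos 3: 7 -> hit
pos 4: 2 -> miss, frames {5,7,2}
pos 5: 5 -> hit
pos 6: 2 -> hit
pos 7: 5 -> hit
pos 8: 8 -> miss, evict 7, frames {2,5,8}
At position 8, page 7 is evicted.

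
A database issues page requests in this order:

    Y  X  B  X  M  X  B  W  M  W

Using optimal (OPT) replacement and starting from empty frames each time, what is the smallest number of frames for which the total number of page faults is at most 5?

f=1: 10 faults
f=2: 6 faults
f=3: 5 faults
f=4: 5 faults
f=5: 5 faults
Smallest f with faults ≤ 5 is 3.

3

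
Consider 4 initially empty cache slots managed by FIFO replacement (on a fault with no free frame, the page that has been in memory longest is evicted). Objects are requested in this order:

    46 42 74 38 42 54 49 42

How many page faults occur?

46: miss, frames {46}
42: miss, frames {46,42}
74: miss, frames {46,42,74}
38: miss, frames {46,42,74,38}
42: hit
54: miss, evict 46, frames {42,74,38,54}
49: miss, evict 42, frames {74,38,54,49}
42: miss, evict 74, frames {38,54,49,42}
Page faults: 7.

7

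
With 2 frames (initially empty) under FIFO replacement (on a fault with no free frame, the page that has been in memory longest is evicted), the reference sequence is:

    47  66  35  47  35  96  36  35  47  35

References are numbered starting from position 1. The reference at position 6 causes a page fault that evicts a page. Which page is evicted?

pos 1: 47 -> miss, frames {47}
pos 2: 66 -> miss, frames {47,66}
pos 3: 35 -> miss, evict 47, frames {66,35}
pos 4: 47 -> miss, evict 66, frames {35,47}
pos 5: 35 -> hit
pos 6: 96 -> miss, evict 35, frames {47,96}
At position 6, page 35 is evicted.

35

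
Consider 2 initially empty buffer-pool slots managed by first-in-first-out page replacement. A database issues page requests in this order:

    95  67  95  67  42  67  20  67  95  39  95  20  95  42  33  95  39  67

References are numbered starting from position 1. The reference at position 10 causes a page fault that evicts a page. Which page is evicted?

67

pos 1: 95 → miss, frames (95)
pos 2: 67 → miss, frames (95 67)
pos 3: 95 → hit
pos 4: 67 → hit
pos 5: 42 → miss, evict 95, frames (67 42)
pos 6: 67 → hit
pos 7: 20 → miss, evict 67, frames (42 20)
pos 8: 67 → miss, evict 42, frames (20 67)
pos 9: 95 → miss, evict 20, frames (67 95)
pos 10: 39 → miss, evict 67, frames (95 39)
At position 10, page 67 is evicted.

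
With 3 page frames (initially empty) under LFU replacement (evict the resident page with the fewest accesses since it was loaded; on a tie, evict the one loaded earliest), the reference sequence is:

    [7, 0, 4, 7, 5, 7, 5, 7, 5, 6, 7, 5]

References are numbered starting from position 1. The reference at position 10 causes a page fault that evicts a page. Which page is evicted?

pos 1: 7: miss, frames {7}
pos 2: 0: miss, frames {7,0}
pos 3: 4: miss, frames {7,0,4}
pos 4: 7: hit
pos 5: 5: miss, evict 0, frames {7,4,5}
pos 6: 7: hit
pos 7: 5: hit
pos 8: 7: hit
pos 9: 5: hit
pos 10: 6: miss, evict 4, frames {7,5,6}
At position 10, page 4 is evicted.

4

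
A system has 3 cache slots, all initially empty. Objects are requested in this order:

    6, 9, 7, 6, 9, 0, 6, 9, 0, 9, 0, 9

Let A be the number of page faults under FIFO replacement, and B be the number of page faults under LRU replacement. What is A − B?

2

Under FIFO: F F F . . F F F . . . . → 6 faults.
Under LRU: F F F . . F . . . . . . → 4 faults.
A − B = 6 − 4 = 2.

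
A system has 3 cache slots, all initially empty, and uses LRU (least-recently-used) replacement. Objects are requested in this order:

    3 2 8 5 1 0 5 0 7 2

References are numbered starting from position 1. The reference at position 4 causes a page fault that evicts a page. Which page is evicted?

pos 1: 3: miss, frames [3]
pos 2: 2: miss, frames [3, 2]
pos 3: 8: miss, frames [3, 2, 8]
pos 4: 5: miss, evict 3, frames [2, 8, 5]
At position 4, page 3 is evicted.

3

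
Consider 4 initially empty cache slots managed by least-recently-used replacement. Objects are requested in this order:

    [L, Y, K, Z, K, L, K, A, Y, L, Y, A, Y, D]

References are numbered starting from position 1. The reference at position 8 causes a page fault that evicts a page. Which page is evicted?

Y

pos 1: L → miss, frames [L]
pos 2: Y → miss, frames [L, Y]
pos 3: K → miss, frames [L, Y, K]
pos 4: Z → miss, frames [L, Y, K, Z]
pos 5: K → hit
pos 6: L → hit
pos 7: K → hit
pos 8: A → miss, evict Y, frames [Z, L, K, A]
At position 8, page Y is evicted.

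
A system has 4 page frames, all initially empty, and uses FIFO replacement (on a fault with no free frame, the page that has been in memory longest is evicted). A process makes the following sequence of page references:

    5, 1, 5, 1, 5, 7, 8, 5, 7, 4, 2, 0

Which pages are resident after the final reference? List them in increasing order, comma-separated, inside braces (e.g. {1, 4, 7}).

5: miss, frames (5)
1: miss, frames (5 1)
5: hit
1: hit
5: hit
7: miss, frames (5 1 7)
8: miss, frames (5 1 7 8)
5: hit
7: hit
4: miss, evict 5, frames (1 7 8 4)
2: miss, evict 1, frames (7 8 4 2)
0: miss, evict 7, frames (8 4 2 0)

{0, 2, 4, 8}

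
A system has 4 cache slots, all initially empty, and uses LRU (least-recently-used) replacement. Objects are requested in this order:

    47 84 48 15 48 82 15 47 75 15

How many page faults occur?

47 → fault, frames (47)
84 → fault, frames (47 84)
48 → fault, frames (47 84 48)
15 → fault, frames (47 84 48 15)
48 → hit
82 → fault, evict 47, frames (84 15 48 82)
15 → hit
47 → fault, evict 84, frames (48 82 15 47)
75 → fault, evict 48, frames (82 15 47 75)
15 → hit
Page faults: 7.

7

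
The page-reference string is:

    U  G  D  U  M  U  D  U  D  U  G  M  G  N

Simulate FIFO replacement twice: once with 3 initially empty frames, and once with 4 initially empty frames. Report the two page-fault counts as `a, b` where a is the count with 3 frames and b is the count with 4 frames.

7, 5

3 frames: F F F . F F . . . . F . . F → 7 faults.
4 frames: F F F . F . . . . . . . . F → 5 faults.
5 < 7: adding a frame reduced faults, as is typical.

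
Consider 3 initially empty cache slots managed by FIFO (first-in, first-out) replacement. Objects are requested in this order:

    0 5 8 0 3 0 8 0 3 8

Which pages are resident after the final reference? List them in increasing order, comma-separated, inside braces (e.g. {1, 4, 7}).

0 → fault, frames (0)
5 → fault, frames (0 5)
8 → fault, frames (0 5 8)
0 → hit
3 → fault, evict 0, frames (5 8 3)
0 → fault, evict 5, frames (8 3 0)
8 → hit
0 → hit
3 → hit
8 → hit

{0, 3, 8}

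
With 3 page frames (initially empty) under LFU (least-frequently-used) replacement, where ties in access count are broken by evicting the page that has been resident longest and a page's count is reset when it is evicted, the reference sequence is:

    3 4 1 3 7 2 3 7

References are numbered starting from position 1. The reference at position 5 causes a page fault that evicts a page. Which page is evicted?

pos 1: 3 → fault, frames [3]
pos 2: 4 → fault, frames [3, 4]
pos 3: 1 → fault, frames [3, 4, 1]
pos 4: 3 → hit
pos 5: 7 → fault, evict 4, frames [3, 1, 7]
At position 5, page 4 is evicted.

4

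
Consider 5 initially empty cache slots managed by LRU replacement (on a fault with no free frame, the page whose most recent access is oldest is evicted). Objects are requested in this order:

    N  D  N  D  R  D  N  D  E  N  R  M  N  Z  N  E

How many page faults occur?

6

N: miss, frames (N)
D: miss, frames (N D)
N: hit
D: hit
R: miss, frames (N D R)
D: hit
N: hit
D: hit
E: miss, frames (R N D E)
N: hit
R: hit
M: miss, frames (D E N R M)
N: hit
Z: miss, evict D, frames (E R M N Z)
N: hit
E: hit
Page faults: 6.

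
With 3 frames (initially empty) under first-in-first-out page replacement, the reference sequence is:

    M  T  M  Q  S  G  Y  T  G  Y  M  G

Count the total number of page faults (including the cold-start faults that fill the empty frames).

M -> fault, frames (M)
T -> fault, frames (M T)
M -> hit
Q -> fault, frames (M T Q)
S -> fault, evict M, frames (T Q S)
G -> fault, evict T, frames (Q S G)
Y -> fault, evict Q, frames (S G Y)
T -> fault, evict S, frames (G Y T)
G -> hit
Y -> hit
M -> fault, evict G, frames (Y T M)
G -> fault, evict Y, frames (T M G)
Page faults: 9.

9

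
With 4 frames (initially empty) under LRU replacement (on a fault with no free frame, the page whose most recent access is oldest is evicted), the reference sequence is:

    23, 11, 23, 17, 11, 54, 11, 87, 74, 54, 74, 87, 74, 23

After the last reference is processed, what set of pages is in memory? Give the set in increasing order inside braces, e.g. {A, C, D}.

23 -> fault, frames {23}
11 -> fault, frames {23,11}
23 -> hit
17 -> fault, frames {11,23,17}
11 -> hit
54 -> fault, frames {23,17,11,54}
11 -> hit
87 -> fault, evict 23, frames {17,54,11,87}
74 -> fault, evict 17, frames {54,11,87,74}
54 -> hit
74 -> hit
87 -> hit
74 -> hit
23 -> fault, evict 11, frames {54,87,74,23}

{23, 54, 74, 87}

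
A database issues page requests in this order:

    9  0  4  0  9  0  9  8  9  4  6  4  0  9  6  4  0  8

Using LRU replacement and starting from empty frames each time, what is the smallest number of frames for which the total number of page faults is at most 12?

f=1: 18 faults
f=2: 13 faults
f=3: 12 faults
f=4: 7 faults
f=5: 5 faults
Smallest f with faults ≤ 12 is 3.

3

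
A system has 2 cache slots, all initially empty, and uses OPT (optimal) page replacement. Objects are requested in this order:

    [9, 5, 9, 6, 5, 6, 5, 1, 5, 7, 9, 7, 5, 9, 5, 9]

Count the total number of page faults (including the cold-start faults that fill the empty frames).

9: miss, frames [9]
5: miss, frames [9, 5]
9: hit
6: miss, evict 9, frames [5, 6]
5: hit
6: hit
5: hit
1: miss, evict 6, frames [5, 1]
5: hit
7: miss, evict 1, frames [5, 7]
9: miss, evict 5, frames [7, 9]
7: hit
5: miss, evict 7, frames [9, 5]
9: hit
5: hit
9: hit
Page faults: 7.

7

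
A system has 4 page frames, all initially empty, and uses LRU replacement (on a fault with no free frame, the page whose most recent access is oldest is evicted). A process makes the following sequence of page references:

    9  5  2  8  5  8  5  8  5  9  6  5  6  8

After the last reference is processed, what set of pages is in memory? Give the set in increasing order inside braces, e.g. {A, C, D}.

{5, 6, 8, 9}

9 -> miss, frames [9]
5 -> miss, frames [9, 5]
2 -> miss, frames [9, 5, 2]
8 -> miss, frames [9, 5, 2, 8]
5 -> hit
8 -> hit
5 -> hit
8 -> hit
5 -> hit
9 -> hit
6 -> miss, evict 2, frames [8, 5, 9, 6]
5 -> hit
6 -> hit
8 -> hit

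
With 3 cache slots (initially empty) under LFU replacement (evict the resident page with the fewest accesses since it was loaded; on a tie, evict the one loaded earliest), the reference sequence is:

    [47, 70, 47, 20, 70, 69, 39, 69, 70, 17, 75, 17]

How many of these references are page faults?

9

47: fault, frames {47}
70: fault, frames {47,70}
47: hit
20: fault, frames {47,70,20}
70: hit
69: fault, evict 20, frames {47,70,69}
39: fault, evict 69, frames {47,70,39}
69: fault, evict 39, frames {47,70,69}
70: hit
17: fault, evict 69, frames {47,70,17}
75: fault, evict 17, frames {47,70,75}
17: fault, evict 75, frames {47,70,17}
Page faults: 9.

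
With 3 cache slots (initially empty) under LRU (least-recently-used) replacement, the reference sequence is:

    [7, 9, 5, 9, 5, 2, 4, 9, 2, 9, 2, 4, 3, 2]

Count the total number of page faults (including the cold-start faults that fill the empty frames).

7 -> fault, frames {7}
9 -> fault, frames {7,9}
5 -> fault, frames {7,9,5}
9 -> hit
5 -> hit
2 -> fault, evict 7, frames {9,5,2}
4 -> fault, evict 9, frames {5,2,4}
9 -> fault, evict 5, frames {2,4,9}
2 -> hit
9 -> hit
2 -> hit
4 -> hit
3 -> fault, evict 9, frames {2,4,3}
2 -> hit
Page faults: 7.

7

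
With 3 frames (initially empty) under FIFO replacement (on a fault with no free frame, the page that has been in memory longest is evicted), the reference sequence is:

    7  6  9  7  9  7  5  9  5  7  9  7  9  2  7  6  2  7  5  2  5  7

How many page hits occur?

7 -> fault, frames [7]
6 -> fault, frames [7, 6]
9 -> fault, frames [7, 6, 9]
7 -> hit
9 -> hit
7 -> hit
5 -> fault, evict 7, frames [6, 9, 5]
9 -> hit
5 -> hit
7 -> fault, evict 6, frames [9, 5, 7]
9 -> hit
7 -> hit
9 -> hit
2 -> fault, evict 9, frames [5, 7, 2]
7 -> hit
6 -> fault, evict 5, frames [7, 2, 6]
2 -> hit
7 -> hit
5 -> fault, evict 7, frames [2, 6, 5]
2 -> hit
5 -> hit
7 -> fault, evict 2, frames [6, 5, 7]
Hits: 13.

13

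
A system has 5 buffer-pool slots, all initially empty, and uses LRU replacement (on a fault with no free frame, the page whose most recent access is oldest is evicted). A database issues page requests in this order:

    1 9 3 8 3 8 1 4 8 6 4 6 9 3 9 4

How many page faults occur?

8

1 -> fault, frames {1}
9 -> fault, frames {1,9}
3 -> fault, frames {1,9,3}
8 -> fault, frames {1,9,3,8}
3 -> hit
8 -> hit
1 -> hit
4 -> fault, frames {9,3,8,1,4}
8 -> hit
6 -> fault, evict 9, frames {3,1,4,8,6}
4 -> hit
6 -> hit
9 -> fault, evict 3, frames {1,8,4,6,9}
3 -> fault, evict 1, frames {8,4,6,9,3}
9 -> hit
4 -> hit
Page faults: 8.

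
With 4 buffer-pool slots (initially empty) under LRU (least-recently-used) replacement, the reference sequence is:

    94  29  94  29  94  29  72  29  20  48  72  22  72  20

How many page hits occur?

8

94 → fault, frames {94}
29 → fault, frames {94,29}
94 → hit
29 → hit
94 → hit
29 → hit
72 → fault, frames {94,29,72}
29 → hit
20 → fault, frames {94,72,29,20}
48 → fault, evict 94, frames {72,29,20,48}
72 → hit
22 → fault, evict 29, frames {20,48,72,22}
72 → hit
20 → hit
Hits: 8.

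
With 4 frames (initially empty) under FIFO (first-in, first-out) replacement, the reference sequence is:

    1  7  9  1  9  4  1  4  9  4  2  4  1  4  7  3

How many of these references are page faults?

1: miss, frames {1}
7: miss, frames {1,7}
9: miss, frames {1,7,9}
1: hit
9: hit
4: miss, frames {1,7,9,4}
1: hit
4: hit
9: hit
4: hit
2: miss, evict 1, frames {7,9,4,2}
4: hit
1: miss, evict 7, frames {9,4,2,1}
4: hit
7: miss, evict 9, frames {4,2,1,7}
3: miss, evict 4, frames {2,1,7,3}
Page faults: 8.

8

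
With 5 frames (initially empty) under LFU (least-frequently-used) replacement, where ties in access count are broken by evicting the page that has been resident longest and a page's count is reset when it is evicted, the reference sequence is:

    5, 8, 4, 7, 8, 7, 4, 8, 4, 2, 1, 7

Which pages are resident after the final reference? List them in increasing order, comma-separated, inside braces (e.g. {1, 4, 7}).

{1, 2, 4, 7, 8}

5: fault, frames [5]
8: fault, frames [5, 8]
4: fault, frames [5, 8, 4]
7: fault, frames [5, 8, 4, 7]
8: hit
7: hit
4: hit
8: hit
4: hit
2: fault, frames [5, 8, 4, 7, 2]
1: fault, evict 5, frames [8, 4, 7, 2, 1]
7: hit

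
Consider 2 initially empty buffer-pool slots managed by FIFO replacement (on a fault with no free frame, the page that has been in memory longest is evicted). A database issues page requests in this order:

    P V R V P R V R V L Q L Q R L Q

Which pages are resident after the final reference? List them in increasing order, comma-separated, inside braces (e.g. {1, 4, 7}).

P -> miss, frames {P}
V -> miss, frames {P,V}
R -> miss, evict P, frames {V,R}
V -> hit
P -> miss, evict V, frames {R,P}
R -> hit
V -> miss, evict R, frames {P,V}
R -> miss, evict P, frames {V,R}
V -> hit
L -> miss, evict V, frames {R,L}
Q -> miss, evict R, frames {L,Q}
L -> hit
Q -> hit
R -> miss, evict L, frames {Q,R}
L -> miss, evict Q, frames {R,L}
Q -> miss, evict R, frames {L,Q}

{L, Q}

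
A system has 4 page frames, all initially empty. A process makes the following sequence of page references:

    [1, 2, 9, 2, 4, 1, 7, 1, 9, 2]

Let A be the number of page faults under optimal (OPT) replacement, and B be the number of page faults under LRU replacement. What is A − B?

-2

Under OPT: F F F . F . F . . . → 5 faults.
Under LRU: F F F . F . F . F F → 7 faults.
A − B = 5 − 7 = -2.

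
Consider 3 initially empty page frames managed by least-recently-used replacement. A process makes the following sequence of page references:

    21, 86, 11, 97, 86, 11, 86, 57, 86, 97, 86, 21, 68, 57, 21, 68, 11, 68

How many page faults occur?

10

21 -> fault, frames [21]
86 -> fault, frames [21, 86]
11 -> fault, frames [21, 86, 11]
97 -> fault, evict 21, frames [86, 11, 97]
86 -> hit
11 -> hit
86 -> hit
57 -> fault, evict 97, frames [11, 86, 57]
86 -> hit
97 -> fault, evict 11, frames [57, 86, 97]
86 -> hit
21 -> fault, evict 57, frames [97, 86, 21]
68 -> fault, evict 97, frames [86, 21, 68]
57 -> fault, evict 86, frames [21, 68, 57]
21 -> hit
68 -> hit
11 -> fault, evict 57, frames [21, 68, 11]
68 -> hit
Page faults: 10.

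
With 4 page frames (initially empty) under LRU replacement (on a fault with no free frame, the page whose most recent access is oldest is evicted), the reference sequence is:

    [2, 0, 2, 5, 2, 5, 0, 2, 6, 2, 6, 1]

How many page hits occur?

2 -> miss, frames {2}
0 -> miss, frames {2,0}
2 -> hit
5 -> miss, frames {0,2,5}
2 -> hit
5 -> hit
0 -> hit
2 -> hit
6 -> miss, frames {5,0,2,6}
2 -> hit
6 -> hit
1 -> miss, evict 5, frames {0,2,6,1}
Hits: 7.

7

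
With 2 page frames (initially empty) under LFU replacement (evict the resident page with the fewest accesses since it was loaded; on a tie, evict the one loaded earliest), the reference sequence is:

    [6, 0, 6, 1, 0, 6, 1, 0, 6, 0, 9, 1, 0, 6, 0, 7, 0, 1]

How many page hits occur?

6: fault, frames [6]
0: fault, frames [6, 0]
6: hit
1: fault, evict 0, frames [6, 1]
0: fault, evict 1, frames [6, 0]
6: hit
1: fault, evict 0, frames [6, 1]
0: fault, evict 1, frames [6, 0]
6: hit
0: hit
9: fault, evict 0, frames [6, 9]
1: fault, evict 9, frames [6, 1]
0: fault, evict 1, frames [6, 0]
6: hit
0: hit
7: fault, evict 0, frames [6, 7]
0: fault, evict 7, frames [6, 0]
1: fault, evict 0, frames [6, 1]
Hits: 6.

6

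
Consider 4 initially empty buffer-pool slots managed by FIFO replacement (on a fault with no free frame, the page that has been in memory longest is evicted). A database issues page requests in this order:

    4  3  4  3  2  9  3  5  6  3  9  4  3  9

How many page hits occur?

4 → fault, frames {4}
3 → fault, frames {4,3}
4 → hit
3 → hit
2 → fault, frames {4,3,2}
9 → fault, frames {4,3,2,9}
3 → hit
5 → fault, evict 4, frames {3,2,9,5}
6 → fault, evict 3, frames {2,9,5,6}
3 → fault, evict 2, frames {9,5,6,3}
9 → hit
4 → fault, evict 9, frames {5,6,3,4}
3 → hit
9 → fault, evict 5, frames {6,3,4,9}
Hits: 5.

5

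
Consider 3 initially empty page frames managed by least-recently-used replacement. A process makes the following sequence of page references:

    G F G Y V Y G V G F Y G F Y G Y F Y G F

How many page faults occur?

G → miss, frames [G]
F → miss, frames [G, F]
G → hit
Y → miss, frames [F, G, Y]
V → miss, evict F, frames [G, Y, V]
Y → hit
G → hit
V → hit
G → hit
F → miss, evict Y, frames [V, G, F]
Y → miss, evict V, frames [G, F, Y]
G → hit
F → hit
Y → hit
G → hit
Y → hit
F → hit
Y → hit
G → hit
F → hit
Page faults: 6.

6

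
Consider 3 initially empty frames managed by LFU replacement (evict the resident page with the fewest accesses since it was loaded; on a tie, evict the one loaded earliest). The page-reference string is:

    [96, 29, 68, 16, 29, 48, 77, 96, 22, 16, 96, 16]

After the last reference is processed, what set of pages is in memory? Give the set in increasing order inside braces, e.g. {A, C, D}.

96 -> fault, frames {96}
29 -> fault, frames {96,29}
68 -> fault, frames {96,29,68}
16 -> fault, evict 96, frames {29,68,16}
29 -> hit
48 -> fault, evict 68, frames {29,16,48}
77 -> fault, evict 16, frames {29,48,77}
96 -> fault, evict 48, frames {29,77,96}
22 -> fault, evict 77, frames {29,96,22}
16 -> fault, evict 96, frames {29,22,16}
96 -> fault, evict 22, frames {29,16,96}
16 -> hit

{16, 29, 96}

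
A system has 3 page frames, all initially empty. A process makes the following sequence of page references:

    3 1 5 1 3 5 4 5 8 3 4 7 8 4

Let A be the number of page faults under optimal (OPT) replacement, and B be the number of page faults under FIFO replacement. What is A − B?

-2

Under OPT: F F F . . . F . F . . F . . → 6 faults.
Under FIFO: F F F . . . F . F F . F . F → 8 faults.
A − B = 6 − 8 = -2.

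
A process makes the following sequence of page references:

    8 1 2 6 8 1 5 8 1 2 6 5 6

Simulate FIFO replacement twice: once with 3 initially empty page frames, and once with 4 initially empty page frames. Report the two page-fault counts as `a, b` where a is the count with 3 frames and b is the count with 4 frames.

9, 10

3 frames: F F F F F F F . . F F . . → 9 faults.
4 frames: F F F F . . F F F F F F . → 10 faults.
10 > 9: adding a frame increased faults — Belady's anomaly.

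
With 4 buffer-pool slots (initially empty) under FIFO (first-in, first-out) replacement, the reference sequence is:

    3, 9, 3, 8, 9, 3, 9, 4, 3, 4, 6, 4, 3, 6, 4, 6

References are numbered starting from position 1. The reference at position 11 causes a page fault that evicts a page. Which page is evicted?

3

pos 1: 3: fault, frames {3}
pos 2: 9: fault, frames {3,9}
pos 3: 3: hit
pos 4: 8: fault, frames {3,9,8}
pos 5: 9: hit
pos 6: 3: hit
pos 7: 9: hit
pos 8: 4: fault, frames {3,9,8,4}
pos 9: 3: hit
pos 10: 4: hit
pos 11: 6: fault, evict 3, frames {9,8,4,6}
At position 11, page 3 is evicted.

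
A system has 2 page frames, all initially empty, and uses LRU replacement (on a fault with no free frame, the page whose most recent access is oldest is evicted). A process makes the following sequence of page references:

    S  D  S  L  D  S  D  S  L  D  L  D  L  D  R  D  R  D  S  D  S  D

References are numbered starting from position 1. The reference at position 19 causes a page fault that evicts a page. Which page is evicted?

R

pos 1: S: fault, frames {S}
pos 2: D: fault, frames {S,D}
pos 3: S: hit
pos 4: L: fault, evict D, frames {S,L}
pos 5: D: fault, evict S, frames {L,D}
pos 6: S: fault, evict L, frames {D,S}
pos 7: D: hit
pos 8: S: hit
pos 9: L: fault, evict D, frames {S,L}
pos 10: D: fault, evict S, frames {L,D}
pos 11: L: hit
pos 12: D: hit
pos 13: L: hit
pos 14: D: hit
pos 15: R: fault, evict L, frames {D,R}
pos 16: D: hit
pos 17: R: hit
pos 18: D: hit
pos 19: S: fault, evict R, frames {D,S}
At position 19, page R is evicted.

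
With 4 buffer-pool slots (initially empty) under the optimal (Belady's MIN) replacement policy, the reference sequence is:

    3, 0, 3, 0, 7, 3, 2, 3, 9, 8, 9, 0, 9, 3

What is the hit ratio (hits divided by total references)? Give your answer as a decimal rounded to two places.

3 → fault, frames [3]
0 → fault, frames [3, 0]
3 → hit
0 → hit
7 → fault, frames [3, 0, 7]
3 → hit
2 → fault, frames [3, 0, 7, 2]
3 → hit
9 → fault, evict 2, frames [3, 0, 7, 9]
8 → fault, evict 7, frames [3, 0, 9, 8]
9 → hit
0 → hit
9 → hit
3 → hit
Hits: 8 of 14 references → 8/14 = 0.5714.

0.57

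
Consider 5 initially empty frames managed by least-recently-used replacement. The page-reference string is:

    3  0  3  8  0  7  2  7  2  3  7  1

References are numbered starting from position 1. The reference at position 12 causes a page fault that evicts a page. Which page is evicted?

pos 1: 3: miss, frames [3]
pos 2: 0: miss, frames [3, 0]
pos 3: 3: hit
pos 4: 8: miss, frames [0, 3, 8]
pos 5: 0: hit
pos 6: 7: miss, frames [3, 8, 0, 7]
pos 7: 2: miss, frames [3, 8, 0, 7, 2]
pos 8: 7: hit
pos 9: 2: hit
pos 10: 3: hit
pos 11: 7: hit
pos 12: 1: miss, evict 8, frames [0, 2, 3, 7, 1]
At position 12, page 8 is evicted.

8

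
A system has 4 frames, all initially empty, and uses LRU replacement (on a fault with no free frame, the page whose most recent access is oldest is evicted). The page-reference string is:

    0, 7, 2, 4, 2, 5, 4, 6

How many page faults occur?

0 -> miss, frames [0]
7 -> miss, frames [0, 7]
2 -> miss, frames [0, 7, 2]
4 -> miss, frames [0, 7, 2, 4]
2 -> hit
5 -> miss, evict 0, frames [7, 4, 2, 5]
4 -> hit
6 -> miss, evict 7, frames [2, 5, 4, 6]
Page faults: 6.

6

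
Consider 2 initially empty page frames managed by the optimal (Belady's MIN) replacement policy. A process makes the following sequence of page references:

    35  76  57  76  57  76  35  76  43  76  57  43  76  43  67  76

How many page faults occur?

35 → miss, frames {35}
76 → miss, frames {35,76}
57 → miss, evict 35, frames {76,57}
76 → hit
57 → hit
76 → hit
35 → miss, evict 57, frames {76,35}
76 → hit
43 → miss, evict 35, frames {76,43}
76 → hit
57 → miss, evict 76, frames {43,57}
43 → hit
76 → miss, evict 57, frames {43,76}
43 → hit
67 → miss, evict 43, frames {76,67}
76 → hit
Page faults: 8.

8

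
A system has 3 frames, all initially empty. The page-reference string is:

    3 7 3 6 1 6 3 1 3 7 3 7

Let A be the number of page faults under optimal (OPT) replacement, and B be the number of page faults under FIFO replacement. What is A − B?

-1

Under OPT: F F . F F . . . . F . . → 5 faults.
Under FIFO: F F . F F . F . . F . . → 6 faults.
A − B = 5 − 6 = -1.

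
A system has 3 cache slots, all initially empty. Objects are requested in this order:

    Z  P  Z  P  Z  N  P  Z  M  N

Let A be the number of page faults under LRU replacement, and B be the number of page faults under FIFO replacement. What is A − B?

1

Under LRU: F F . . . F . . F F → 5 faults.
Under FIFO: F F . . . F . . F . → 4 faults.
A − B = 5 − 4 = 1.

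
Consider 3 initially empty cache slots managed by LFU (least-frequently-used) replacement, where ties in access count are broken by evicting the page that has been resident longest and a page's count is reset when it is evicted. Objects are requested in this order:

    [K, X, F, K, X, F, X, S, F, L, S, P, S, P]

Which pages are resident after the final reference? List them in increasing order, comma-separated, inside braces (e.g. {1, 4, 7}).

{F, P, X}

K: fault, frames [K]
X: fault, frames [K, X]
F: fault, frames [K, X, F]
K: hit
X: hit
F: hit
X: hit
S: fault, evict K, frames [X, F, S]
F: hit
L: fault, evict S, frames [X, F, L]
S: fault, evict L, frames [X, F, S]
P: fault, evict S, frames [X, F, P]
S: fault, evict P, frames [X, F, S]
P: fault, evict S, frames [X, F, P]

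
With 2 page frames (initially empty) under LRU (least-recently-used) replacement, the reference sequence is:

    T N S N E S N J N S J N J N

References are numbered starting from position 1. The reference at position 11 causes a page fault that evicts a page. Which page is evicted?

N

pos 1: T -> fault, frames [T]
pos 2: N -> fault, frames [T, N]
pos 3: S -> fault, evict T, frames [N, S]
pos 4: N -> hit
pos 5: E -> fault, evict S, frames [N, E]
pos 6: S -> fault, evict N, frames [E, S]
pos 7: N -> fault, evict E, frames [S, N]
pos 8: J -> fault, evict S, frames [N, J]
pos 9: N -> hit
pos 10: S -> fault, evict J, frames [N, S]
pos 11: J -> fault, evict N, frames [S, J]
At position 11, page N is evicted.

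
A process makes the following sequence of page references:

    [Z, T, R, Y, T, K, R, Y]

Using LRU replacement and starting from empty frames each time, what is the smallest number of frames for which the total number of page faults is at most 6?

f=1: 8 faults
f=2: 8 faults
f=3: 7 faults
f=4: 5 faults
f=5: 5 faults
Smallest f with faults ≤ 6 is 4.

4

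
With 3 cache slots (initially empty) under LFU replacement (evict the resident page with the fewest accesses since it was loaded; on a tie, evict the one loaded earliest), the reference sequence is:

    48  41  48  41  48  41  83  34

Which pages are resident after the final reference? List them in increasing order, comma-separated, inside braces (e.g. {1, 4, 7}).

48: fault, frames (48)
41: fault, frames (48 41)
48: hit
41: hit
48: hit
41: hit
83: fault, frames (48 41 83)
34: fault, evict 83, frames (48 41 34)

{34, 41, 48}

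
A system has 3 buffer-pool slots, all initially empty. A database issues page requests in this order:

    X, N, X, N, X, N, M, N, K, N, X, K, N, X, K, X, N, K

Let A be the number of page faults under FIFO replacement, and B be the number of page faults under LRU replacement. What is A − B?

Under FIFO: F F . . . . F . F . F . F . . . . . → 6 faults.
Under LRU: F F . . . . F . F . F . . . . . . . → 5 faults.
A − B = 6 − 5 = 1.

1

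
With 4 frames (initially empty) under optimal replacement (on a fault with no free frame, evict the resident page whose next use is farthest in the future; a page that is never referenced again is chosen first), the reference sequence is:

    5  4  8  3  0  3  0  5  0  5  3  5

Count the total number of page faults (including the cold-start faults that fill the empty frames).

5: fault, frames (5)
4: fault, frames (5 4)
8: fault, frames (5 4 8)
3: fault, frames (5 4 8 3)
0: fault, evict 8, frames (5 4 3 0)
3: hit
0: hit
5: hit
0: hit
5: hit
3: hit
5: hit
Page faults: 5.

5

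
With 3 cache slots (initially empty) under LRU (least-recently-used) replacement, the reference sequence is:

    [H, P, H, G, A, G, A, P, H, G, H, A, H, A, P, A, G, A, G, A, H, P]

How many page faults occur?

H: fault, frames [H]
P: fault, frames [H, P]
H: hit
G: fault, frames [P, H, G]
A: fault, evict P, frames [H, G, A]
G: hit
A: hit
P: fault, evict H, frames [G, A, P]
H: fault, evict G, frames [A, P, H]
G: fault, evict A, frames [P, H, G]
H: hit
A: fault, evict P, frames [G, H, A]
H: hit
A: hit
P: fault, evict G, frames [H, A, P]
A: hit
G: fault, evict H, frames [P, A, G]
A: hit
G: hit
A: hit
H: fault, evict P, frames [G, A, H]
P: fault, evict G, frames [A, H, P]
Page faults: 12.

12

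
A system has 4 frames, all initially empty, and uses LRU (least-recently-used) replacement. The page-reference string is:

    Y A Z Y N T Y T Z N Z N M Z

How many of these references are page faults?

Y: miss, frames [Y]
A: miss, frames [Y, A]
Z: miss, frames [Y, A, Z]
Y: hit
N: miss, frames [A, Z, Y, N]
T: miss, evict A, frames [Z, Y, N, T]
Y: hit
T: hit
Z: hit
N: hit
Z: hit
N: hit
M: miss, evict Y, frames [T, Z, N, M]
Z: hit
Page faults: 6.

6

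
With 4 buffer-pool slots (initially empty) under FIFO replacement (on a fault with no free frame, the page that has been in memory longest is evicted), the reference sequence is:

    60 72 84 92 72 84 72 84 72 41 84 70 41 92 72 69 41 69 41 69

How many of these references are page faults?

8

60 -> fault, frames [60]
72 -> fault, frames [60, 72]
84 -> fault, frames [60, 72, 84]
92 -> fault, frames [60, 72, 84, 92]
72 -> hit
84 -> hit
72 -> hit
84 -> hit
72 -> hit
41 -> fault, evict 60, frames [72, 84, 92, 41]
84 -> hit
70 -> fault, evict 72, frames [84, 92, 41, 70]
41 -> hit
92 -> hit
72 -> fault, evict 84, frames [92, 41, 70, 72]
69 -> fault, evict 92, frames [41, 70, 72, 69]
41 -> hit
69 -> hit
41 -> hit
69 -> hit
Page faults: 8.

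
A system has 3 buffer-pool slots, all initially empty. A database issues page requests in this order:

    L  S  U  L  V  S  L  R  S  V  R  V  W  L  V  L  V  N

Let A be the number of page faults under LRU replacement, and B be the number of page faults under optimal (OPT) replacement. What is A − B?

Under LRU: F F F . F F . F . F . . F F . . . F → 10 faults.
Under OPT: F F F . F . . F . . . . F F . . . F → 8 faults.
A − B = 10 − 8 = 2.

2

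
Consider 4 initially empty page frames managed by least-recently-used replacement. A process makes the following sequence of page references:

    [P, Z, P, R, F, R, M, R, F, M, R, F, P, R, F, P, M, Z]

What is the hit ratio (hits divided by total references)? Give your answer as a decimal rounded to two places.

0.67

P → fault, frames [P]
Z → fault, frames [P, Z]
P → hit
R → fault, frames [Z, P, R]
F → fault, frames [Z, P, R, F]
R → hit
M → fault, evict Z, frames [P, F, R, M]
R → hit
F → hit
M → hit
R → hit
F → hit
P → hit
R → hit
F → hit
P → hit
M → hit
Z → fault, evict R, frames [F, P, M, Z]
Hits: 12 of 18 references → 12/18 = 0.6667.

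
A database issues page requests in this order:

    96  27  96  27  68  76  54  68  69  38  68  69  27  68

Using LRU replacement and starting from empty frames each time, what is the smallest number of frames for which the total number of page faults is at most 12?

2

f=1: 14 faults
f=2: 12 faults
f=3: 8 faults
f=4: 8 faults
f=5: 8 faults
f=6: 7 faults
f=7: 7 faults
Smallest f with faults ≤ 12 is 2.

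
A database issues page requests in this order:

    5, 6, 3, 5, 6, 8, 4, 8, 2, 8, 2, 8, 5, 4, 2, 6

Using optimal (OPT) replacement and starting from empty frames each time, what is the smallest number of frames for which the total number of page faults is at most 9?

3

f=1: 16 faults
f=2: 10 faults
f=3: 8 faults
f=4: 7 faults
f=5: 6 faults
f=6: 6 faults
Smallest f with faults ≤ 9 is 3.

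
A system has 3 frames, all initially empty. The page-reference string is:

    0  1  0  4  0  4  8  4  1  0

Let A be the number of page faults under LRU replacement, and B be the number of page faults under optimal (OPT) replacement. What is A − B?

1

Under LRU: F F . F . . F . F F → 6 faults.
Under OPT: F F . F . . F . . F → 5 faults.
A − B = 6 − 5 = 1.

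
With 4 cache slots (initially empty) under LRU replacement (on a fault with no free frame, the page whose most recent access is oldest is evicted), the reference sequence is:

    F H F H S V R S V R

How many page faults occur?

5

F -> miss, frames {F}
H -> miss, frames {F,H}
F -> hit
H -> hit
S -> miss, frames {F,H,S}
V -> miss, frames {F,H,S,V}
R -> miss, evict F, frames {H,S,V,R}
S -> hit
V -> hit
R -> hit
Page faults: 5.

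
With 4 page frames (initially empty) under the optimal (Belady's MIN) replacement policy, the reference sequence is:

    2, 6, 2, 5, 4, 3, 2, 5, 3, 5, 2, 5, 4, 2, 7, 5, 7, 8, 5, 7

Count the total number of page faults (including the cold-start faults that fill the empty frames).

7

2 -> miss, frames {2}
6 -> miss, frames {2,6}
2 -> hit
5 -> miss, frames {2,6,5}
4 -> miss, frames {2,6,5,4}
3 -> miss, evict 6, frames {2,5,4,3}
2 -> hit
5 -> hit
3 -> hit
5 -> hit
2 -> hit
5 -> hit
4 -> hit
2 -> hit
7 -> miss, evict 3, frames {2,5,4,7}
5 -> hit
7 -> hit
8 -> miss, evict 4, frames {2,5,7,8}
5 -> hit
7 -> hit
Page faults: 7.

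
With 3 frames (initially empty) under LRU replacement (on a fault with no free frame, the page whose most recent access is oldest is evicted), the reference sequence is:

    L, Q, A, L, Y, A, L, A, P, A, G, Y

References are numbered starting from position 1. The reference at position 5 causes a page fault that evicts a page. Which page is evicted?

pos 1: L: fault, frames {L}
pos 2: Q: fault, frames {L,Q}
pos 3: A: fault, frames {L,Q,A}
pos 4: L: hit
pos 5: Y: fault, evict Q, frames {A,L,Y}
At position 5, page Q is evicted.

Q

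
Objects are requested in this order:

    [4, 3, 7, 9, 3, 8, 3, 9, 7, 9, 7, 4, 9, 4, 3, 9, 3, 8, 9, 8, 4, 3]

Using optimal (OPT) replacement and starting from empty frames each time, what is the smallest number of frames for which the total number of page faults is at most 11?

f=1: 22 faults
f=2: 12 faults
f=3: 9 faults
f=4: 6 faults
f=5: 5 faults
Smallest f with faults ≤ 11 is 3.

3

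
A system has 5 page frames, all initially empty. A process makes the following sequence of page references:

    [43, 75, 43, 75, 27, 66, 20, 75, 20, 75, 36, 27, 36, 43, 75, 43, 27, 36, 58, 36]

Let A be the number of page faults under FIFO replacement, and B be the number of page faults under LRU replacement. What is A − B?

2

Under FIFO: F F . . F F F . . . F . . F F . F . F . → 10 faults.
Under LRU: F F . . F F F . . . F . . F . . . . F . → 8 faults.
A − B = 10 − 8 = 2.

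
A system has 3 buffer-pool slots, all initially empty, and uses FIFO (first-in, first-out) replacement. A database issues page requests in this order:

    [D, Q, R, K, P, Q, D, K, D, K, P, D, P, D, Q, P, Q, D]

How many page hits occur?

7

D -> miss, frames (D)
Q -> miss, frames (D Q)
R -> miss, frames (D Q R)
K -> miss, evict D, frames (Q R K)
P -> miss, evict Q, frames (R K P)
Q -> miss, evict R, frames (K P Q)
D -> miss, evict K, frames (P Q D)
K -> miss, evict P, frames (Q D K)
D -> hit
K -> hit
P -> miss, evict Q, frames (D K P)
D -> hit
P -> hit
D -> hit
Q -> miss, evict D, frames (K P Q)
P -> hit
Q -> hit
D -> miss, evict K, frames (P Q D)
Hits: 7.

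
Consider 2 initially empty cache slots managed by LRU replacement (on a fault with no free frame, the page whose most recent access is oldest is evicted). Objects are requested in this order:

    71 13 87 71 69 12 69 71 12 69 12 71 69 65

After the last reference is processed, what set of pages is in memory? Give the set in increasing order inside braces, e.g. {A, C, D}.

{65, 69}

71 -> miss, frames {71}
13 -> miss, frames {71,13}
87 -> miss, evict 71, frames {13,87}
71 -> miss, evict 13, frames {87,71}
69 -> miss, evict 87, frames {71,69}
12 -> miss, evict 71, frames {69,12}
69 -> hit
71 -> miss, evict 12, frames {69,71}
12 -> miss, evict 69, frames {71,12}
69 -> miss, evict 71, frames {12,69}
12 -> hit
71 -> miss, evict 69, frames {12,71}
69 -> miss, evict 12, frames {71,69}
65 -> miss, evict 71, frames {69,65}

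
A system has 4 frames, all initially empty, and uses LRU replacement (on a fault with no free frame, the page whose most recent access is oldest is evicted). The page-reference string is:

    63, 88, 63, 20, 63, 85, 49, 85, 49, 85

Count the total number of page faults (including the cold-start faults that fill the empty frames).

63: miss, frames [63]
88: miss, frames [63, 88]
63: hit
20: miss, frames [88, 63, 20]
63: hit
85: miss, frames [88, 20, 63, 85]
49: miss, evict 88, frames [20, 63, 85, 49]
85: hit
49: hit
85: hit
Page faults: 5.

5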